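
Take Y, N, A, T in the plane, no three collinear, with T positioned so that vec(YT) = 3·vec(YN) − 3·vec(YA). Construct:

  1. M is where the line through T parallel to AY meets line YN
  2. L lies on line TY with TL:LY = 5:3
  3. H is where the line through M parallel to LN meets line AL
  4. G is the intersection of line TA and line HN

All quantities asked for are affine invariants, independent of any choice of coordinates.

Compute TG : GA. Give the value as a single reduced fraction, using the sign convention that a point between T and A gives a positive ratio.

Assign Y = (0, 0), N = (1, 0), A = (0, 1), T = (3, -3) — the answer is frame-independent, so this choice is without loss of generality.
1. M is where the line through T parallel to AY meets line YN ⇒ M = (3, 0)
2. L lies on line TY with TL:LY = 5:3 ⇒ L = (9/8, -9/8)
3. H is where the line through M parallel to LN meets line AL ⇒ H = (117/32, -189/32)
4. G is the intersection of line TA and line HN ⇒ G = (312/227, -189/227)
G = T + t·(A−T) with t = 123/227, so TG:GA = t:(1−t) = 123/227:104/227

TG:GA = 123/104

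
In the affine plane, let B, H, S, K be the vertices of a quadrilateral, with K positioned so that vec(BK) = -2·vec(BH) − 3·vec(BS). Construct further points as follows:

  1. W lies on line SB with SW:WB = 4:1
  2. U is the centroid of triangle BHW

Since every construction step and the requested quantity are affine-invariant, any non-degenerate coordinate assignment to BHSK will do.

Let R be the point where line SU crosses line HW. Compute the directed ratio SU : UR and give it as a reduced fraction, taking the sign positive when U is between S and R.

Choose coordinates B = (0, 0), H = (1, 0), S = (0, 1), K = (-2, -3).
1. W lies on line SB with SW:WB = 4:1 ⇒ W = (0, 1/5)
2. U is the centroid of triangle BHW ⇒ U = (1/3, 1/15)
line SU meets HW at R = (4/13, 9/65)
U = S + t·(R−S) with t = 13/12, so SU:UR = 13/12:-1/12

SU:UR = -13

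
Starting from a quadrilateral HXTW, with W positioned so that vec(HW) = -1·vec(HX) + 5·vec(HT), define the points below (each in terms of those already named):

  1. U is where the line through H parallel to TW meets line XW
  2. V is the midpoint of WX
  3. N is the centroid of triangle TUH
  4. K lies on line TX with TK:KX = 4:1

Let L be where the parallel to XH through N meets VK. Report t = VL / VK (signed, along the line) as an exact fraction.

t = -5/207

Set H = (0, 0), X = (1, 0), T = (0, 1), W = (-1, 5); any affine frame gives the same invariant.
1. U is where the line through H parallel to TW meets line XW ⇒ U = (-5/3, 20/3)
2. V is the midpoint of WX ⇒ V = (0, 5/2)
3. N is the centroid of triangle TUH ⇒ N = (-5/9, 23/9)
4. K lies on line TX with TK:KX = 4:1 ⇒ K = (4/5, 1/5)
through N parallel to XH: direction (-1, 0); meets VK at L = (-4/207, 23/9)
L = V + t·(K−V) with t = -5/207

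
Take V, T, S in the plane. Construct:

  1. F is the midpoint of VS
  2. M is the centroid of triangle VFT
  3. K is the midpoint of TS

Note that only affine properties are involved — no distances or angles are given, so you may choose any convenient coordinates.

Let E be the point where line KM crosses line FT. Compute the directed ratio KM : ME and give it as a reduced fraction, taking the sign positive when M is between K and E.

Choose coordinates V = (0, 0), T = (1, 0), S = (0, 1).
1. F is the midpoint of VS ⇒ F = (0, 1/2)
2. M is the centroid of triangle VFT ⇒ M = (1/3, 1/6)
3. K is the midpoint of TS ⇒ K = (1/2, 1/2)
line KM meets FT at E = (2/5, 3/10)
M = K + t·(E−K) with t = 5/3, so KM:ME = 5/3:-2/3

KM:ME = -5/2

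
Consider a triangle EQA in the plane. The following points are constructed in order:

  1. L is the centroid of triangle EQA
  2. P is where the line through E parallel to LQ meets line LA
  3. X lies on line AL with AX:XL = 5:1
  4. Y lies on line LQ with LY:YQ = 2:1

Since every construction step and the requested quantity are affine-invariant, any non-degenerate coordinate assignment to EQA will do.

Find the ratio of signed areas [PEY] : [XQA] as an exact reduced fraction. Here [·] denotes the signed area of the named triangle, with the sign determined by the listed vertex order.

Work in coordinates with E = (0, 0), Q = (1, 0), A = (0, 1).
1. L is the centroid of triangle EQA ⇒ L = (1/3, 1/3)
2. P is where the line through E parallel to LQ meets line LA ⇒ P = (2/3, -1/3)
3. X lies on line AL with AX:XL = 5:1 ⇒ X = (5/18, 4/9)
4. Y lies on line LQ with LY:YQ = 2:1 ⇒ Y = (7/9, 1/9)
2·[PEY] = -1/3, 2·[XQA] = 5/18
[PEY]:[XQA] = -1/3:5/18 = -6/5

[PEY]:[XQA] = -6/5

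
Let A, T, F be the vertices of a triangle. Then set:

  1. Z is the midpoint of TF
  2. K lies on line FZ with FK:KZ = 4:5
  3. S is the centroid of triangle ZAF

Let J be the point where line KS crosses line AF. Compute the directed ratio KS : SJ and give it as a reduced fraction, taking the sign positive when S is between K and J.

Work in coordinates with A = (0, 0), T = (1, 0), F = (0, 1).
1. Z is the midpoint of TF ⇒ Z = (1/2, 1/2)
2. K lies on line FZ with FK:KZ = 4:5 ⇒ K = (2/9, 7/9)
3. S is the centroid of triangle ZAF ⇒ S = (1/6, 1/2)
line KS meets AF at J = (0, -1/3)
S = K + t·(J−K) with t = 1/4, so KS:SJ = 1/4:3/4

KS:SJ = 1/3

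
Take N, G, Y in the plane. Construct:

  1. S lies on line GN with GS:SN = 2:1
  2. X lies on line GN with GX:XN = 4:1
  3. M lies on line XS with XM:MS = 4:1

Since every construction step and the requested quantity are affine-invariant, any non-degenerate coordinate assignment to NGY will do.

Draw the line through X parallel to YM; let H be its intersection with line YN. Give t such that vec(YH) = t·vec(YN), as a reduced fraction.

Choose coordinates N = (0, 0), G = (1, 0), Y = (0, 1).
1. S lies on line GN with GS:SN = 2:1 ⇒ S = (1/3, 0)
2. X lies on line GN with GX:XN = 4:1 ⇒ X = (1/5, 0)
3. M lies on line XS with XM:MS = 4:1 ⇒ M = (23/75, 0)
through X parallel to YM: direction (23/75, -1); meets YN at H = (0, 15/23)
H = Y + t·(N−Y) with t = 8/23

t = 8/23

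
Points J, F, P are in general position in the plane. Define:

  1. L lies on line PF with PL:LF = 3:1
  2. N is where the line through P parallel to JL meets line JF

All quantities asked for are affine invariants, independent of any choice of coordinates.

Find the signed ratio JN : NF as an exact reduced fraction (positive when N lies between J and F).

Work in coordinates with J = (0, 0), F = (1, 0), P = (0, 1).
1. L lies on line PF with PL:LF = 3:1 ⇒ L = (3/4, 1/4)
2. N is where the line through P parallel to JL meets line JF ⇒ N = (-3, 0)
N = J + t·(F−J) with t = -3, so JN:NF = t:(1−t) = -3:4

JN:NF = -3/4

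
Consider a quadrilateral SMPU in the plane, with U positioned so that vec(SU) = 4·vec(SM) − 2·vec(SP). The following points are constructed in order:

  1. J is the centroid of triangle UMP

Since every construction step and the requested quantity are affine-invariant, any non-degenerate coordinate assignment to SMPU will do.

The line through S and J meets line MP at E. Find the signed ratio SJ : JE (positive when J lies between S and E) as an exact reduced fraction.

Work in coordinates with S = (0, 0), M = (1, 0), P = (0, 1), U = (4, -2).
1. J is the centroid of triangle UMP ⇒ J = (5/3, -1/3)
line SJ meets MP at E = (5/4, -1/4)
J = S + t·(E−S) with t = 4/3, so SJ:JE = 4/3:-1/3

SJ:JE = -4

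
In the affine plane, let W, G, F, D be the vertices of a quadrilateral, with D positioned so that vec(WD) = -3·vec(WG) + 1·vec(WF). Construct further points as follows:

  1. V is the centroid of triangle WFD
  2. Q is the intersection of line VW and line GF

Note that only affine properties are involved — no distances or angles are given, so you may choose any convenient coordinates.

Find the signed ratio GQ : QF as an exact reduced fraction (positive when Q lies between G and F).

GQ:QF = -2/3

Set W = (0, 0), G = (1, 0), F = (0, 1), D = (-3, 1); any affine frame gives the same invariant.
1. V is the centroid of triangle WFD ⇒ V = (-1, 2/3)
2. Q is the intersection of line VW and line GF ⇒ Q = (3, -2)
Q = G + t·(F−G) with t = -2, so GQ:QF = t:(1−t) = -2:3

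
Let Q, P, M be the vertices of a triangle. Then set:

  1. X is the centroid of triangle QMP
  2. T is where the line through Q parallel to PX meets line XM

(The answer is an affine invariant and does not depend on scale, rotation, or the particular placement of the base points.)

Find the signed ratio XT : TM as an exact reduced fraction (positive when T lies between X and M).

XT:TM = -1/2

Assign Q = (0, 0), P = (1, 0), M = (0, 1) — the answer is frame-independent, so this choice is without loss of generality.
1. X is the centroid of triangle QMP ⇒ X = (1/3, 1/3)
2. T is where the line through Q parallel to PX meets line XM ⇒ T = (2/3, -1/3)
T = X + t·(M−X) with t = -1, so XT:TM = t:(1−t) = -1:2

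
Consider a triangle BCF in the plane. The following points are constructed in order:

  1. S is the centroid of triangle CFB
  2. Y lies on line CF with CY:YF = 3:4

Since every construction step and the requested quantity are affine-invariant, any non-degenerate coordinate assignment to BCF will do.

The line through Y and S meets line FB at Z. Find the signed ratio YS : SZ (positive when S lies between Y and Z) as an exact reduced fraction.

Assign B = (0, 0), C = (1, 0), F = (0, 1) — the answer is frame-independent, so this choice is without loss of generality.
1. S is the centroid of triangle CFB ⇒ S = (1/3, 1/3)
2. Y lies on line CF with CY:YF = 3:4 ⇒ Y = (4/7, 3/7)
line YS meets FB at Z = (0, 1/5)
S = Y + t·(Z−Y) with t = 5/12, so YS:SZ = 5/12:7/12

YS:SZ = 5/7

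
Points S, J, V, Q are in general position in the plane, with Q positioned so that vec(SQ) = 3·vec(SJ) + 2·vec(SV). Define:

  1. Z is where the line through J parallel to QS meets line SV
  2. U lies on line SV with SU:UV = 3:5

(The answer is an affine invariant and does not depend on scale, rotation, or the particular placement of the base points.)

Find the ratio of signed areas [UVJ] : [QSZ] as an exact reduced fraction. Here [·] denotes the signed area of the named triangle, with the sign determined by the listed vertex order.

Assign S = (0, 0), J = (1, 0), V = (0, 1), Q = (3, 2) — the answer is frame-independent, so this choice is without loss of generality.
1. Z is where the line through J parallel to QS meets line SV ⇒ Z = (0, -2/3)
2. U lies on line SV with SU:UV = 3:5 ⇒ U = (0, 3/8)
2·[UVJ] = -5/8, 2·[QSZ] = 2
[UVJ]:[QSZ] = -5/8:2 = -5/16

[UVJ]:[QSZ] = -5/16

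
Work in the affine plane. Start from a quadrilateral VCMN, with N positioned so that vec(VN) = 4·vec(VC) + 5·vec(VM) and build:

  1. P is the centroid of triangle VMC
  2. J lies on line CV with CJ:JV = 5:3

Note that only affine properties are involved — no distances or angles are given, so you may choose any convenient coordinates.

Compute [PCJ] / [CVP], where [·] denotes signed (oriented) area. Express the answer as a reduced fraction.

[PCJ]:[CVP] = 5/8

Assign V = (0, 0), C = (1, 0), M = (0, 1), N = (4, 5) — the answer is frame-independent, so this choice is without loss of generality.
1. P is the centroid of triangle VMC ⇒ P = (1/3, 1/3)
2. J lies on line CV with CJ:JV = 5:3 ⇒ J = (3/8, 0)
2·[PCJ] = -5/24, 2·[CVP] = -1/3
[PCJ]:[CVP] = -5/24:-1/3 = 5/8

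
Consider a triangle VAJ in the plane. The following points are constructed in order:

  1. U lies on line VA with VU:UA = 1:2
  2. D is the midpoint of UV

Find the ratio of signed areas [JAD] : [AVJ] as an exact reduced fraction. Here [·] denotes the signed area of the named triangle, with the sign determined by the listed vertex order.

Assign V = (0, 0), A = (1, 0), J = (0, 1) — the answer is frame-independent, so this choice is without loss of generality.
1. U lies on line VA with VU:UA = 1:2 ⇒ U = (1/3, 0)
2. D is the midpoint of UV ⇒ D = (1/6, 0)
2·[JAD] = -5/6, 2·[AVJ] = -1
[JAD]:[AVJ] = -5/6:-1 = 5/6

[JAD]:[AVJ] = 5/6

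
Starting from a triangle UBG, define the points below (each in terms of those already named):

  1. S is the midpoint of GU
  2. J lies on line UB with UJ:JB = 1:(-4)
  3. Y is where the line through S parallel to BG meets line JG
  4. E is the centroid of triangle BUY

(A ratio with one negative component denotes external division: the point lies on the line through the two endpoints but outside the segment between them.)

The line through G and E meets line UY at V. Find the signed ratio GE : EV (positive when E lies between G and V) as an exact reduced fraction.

Assign U = (0, 0), B = (1, 0), G = (0, 1) — the answer is frame-independent, so this choice is without loss of generality.
1. S is the midpoint of GU ⇒ S = (0, 1/2)
2. J lies on line UB with UJ:JB = 1:(-4) ⇒ J = (-1/3, 0)
3. Y is where the line through S parallel to BG meets line JG ⇒ Y = (-1/8, 5/8)
4. E is the centroid of triangle BUY ⇒ E = (7/24, 5/24)
line GE meets UY at V = (-7/16, 35/16)
E = G + t·(V−G) with t = -2/3, so GE:EV = -2/3:5/3

GE:EV = -2/5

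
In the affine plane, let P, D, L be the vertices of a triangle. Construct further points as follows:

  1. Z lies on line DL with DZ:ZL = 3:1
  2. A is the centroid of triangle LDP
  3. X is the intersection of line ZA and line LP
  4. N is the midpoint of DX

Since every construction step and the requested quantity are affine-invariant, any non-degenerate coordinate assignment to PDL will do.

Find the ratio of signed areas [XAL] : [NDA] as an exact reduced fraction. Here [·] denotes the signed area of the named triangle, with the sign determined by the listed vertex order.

Assign P = (0, 0), D = (1, 0), L = (0, 1) — the answer is frame-independent, so this choice is without loss of generality.
1. Z lies on line DL with DZ:ZL = 3:1 ⇒ Z = (1/4, 3/4)
2. A is the centroid of triangle LDP ⇒ A = (1/3, 1/3)
3. X is the intersection of line ZA and line LP ⇒ X = (0, 2)
4. N is the midpoint of DX ⇒ N = (1/2, 1)
2·[XAL] = -1/3, 2·[NDA] = -1/2
[XAL]:[NDA] = -1/3:-1/2 = 2/3

[XAL]:[NDA] = 2/3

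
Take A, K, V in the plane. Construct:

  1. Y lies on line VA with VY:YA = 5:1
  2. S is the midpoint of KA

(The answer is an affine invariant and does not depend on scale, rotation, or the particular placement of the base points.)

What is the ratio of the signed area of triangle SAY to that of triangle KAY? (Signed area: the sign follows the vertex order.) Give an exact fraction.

Work in coordinates with A = (0, 0), K = (1, 0), V = (0, 1).
1. Y lies on line VA with VY:YA = 5:1 ⇒ Y = (0, 1/6)
2. S is the midpoint of KA ⇒ S = (1/2, 0)
2·[SAY] = -1/12, 2·[KAY] = -1/6
[SAY]:[KAY] = -1/12:-1/6 = 1/2

[SAY]:[KAY] = 1/2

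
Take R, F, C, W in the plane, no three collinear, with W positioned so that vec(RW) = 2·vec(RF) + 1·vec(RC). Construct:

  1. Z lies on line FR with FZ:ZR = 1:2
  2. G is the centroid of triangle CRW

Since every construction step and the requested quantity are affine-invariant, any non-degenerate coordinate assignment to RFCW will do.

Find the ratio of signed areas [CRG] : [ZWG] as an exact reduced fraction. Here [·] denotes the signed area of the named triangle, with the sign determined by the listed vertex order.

Choose coordinates R = (0, 0), F = (1, 0), C = (0, 1), W = (2, 1).
1. Z lies on line FR with FZ:ZR = 1:2 ⇒ Z = (2/3, 0)
2. G is the centroid of triangle CRW ⇒ G = (2/3, 2/3)
2·[CRG] = 2/3, 2·[ZWG] = 8/9
[CRG]:[ZWG] = 2/3:8/9 = 3/4

[CRG]:[ZWG] = 3/4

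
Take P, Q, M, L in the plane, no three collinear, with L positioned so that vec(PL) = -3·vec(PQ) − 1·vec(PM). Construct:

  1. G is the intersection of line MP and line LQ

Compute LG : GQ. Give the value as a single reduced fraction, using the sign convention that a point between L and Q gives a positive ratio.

Assign P = (0, 0), Q = (1, 0), M = (0, 1), L = (-3, -1) — the answer is frame-independent, so this choice is without loss of generality.
1. G is the intersection of line MP and line LQ ⇒ G = (0, -1/4)
G = L + t·(Q−L) with t = 3/4, so LG:GQ = t:(1−t) = 3/4:1/4

LG:GQ = 3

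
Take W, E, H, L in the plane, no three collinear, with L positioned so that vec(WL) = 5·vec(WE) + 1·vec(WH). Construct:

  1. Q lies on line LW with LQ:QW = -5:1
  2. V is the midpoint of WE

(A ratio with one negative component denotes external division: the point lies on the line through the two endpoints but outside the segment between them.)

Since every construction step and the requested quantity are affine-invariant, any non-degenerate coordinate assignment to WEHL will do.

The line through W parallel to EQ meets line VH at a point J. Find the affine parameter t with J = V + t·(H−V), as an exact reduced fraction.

t = 1/19

Choose coordinates W = (0, 0), E = (1, 0), H = (0, 1), L = (5, 1).
1. Q lies on line LW with LQ:QW = -5:1 ⇒ Q = (-5/4, -1/4)
2. V is the midpoint of WE ⇒ V = (1/2, 0)
through W parallel to EQ: direction (-9/4, -1/4); meets VH at J = (9/19, 1/19)
J = V + t·(H−V) with t = 1/19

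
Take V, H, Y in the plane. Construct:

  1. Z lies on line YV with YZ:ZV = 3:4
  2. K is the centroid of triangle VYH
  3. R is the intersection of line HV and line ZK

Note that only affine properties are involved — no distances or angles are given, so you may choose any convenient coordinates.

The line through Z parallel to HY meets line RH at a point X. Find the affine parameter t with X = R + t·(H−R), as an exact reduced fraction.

Choose coordinates V = (0, 0), H = (1, 0), Y = (0, 1).
1. Z lies on line YV with YZ:ZV = 3:4 ⇒ Z = (0, 4/7)
2. K is the centroid of triangle VYH ⇒ K = (1/3, 1/3)
3. R is the intersection of line HV and line ZK ⇒ R = (4/5, 0)
through Z parallel to HY: direction (-1, 1); meets RH at X = (4/7, 0)
X = R + t·(H−R) with t = -8/7

t = -8/7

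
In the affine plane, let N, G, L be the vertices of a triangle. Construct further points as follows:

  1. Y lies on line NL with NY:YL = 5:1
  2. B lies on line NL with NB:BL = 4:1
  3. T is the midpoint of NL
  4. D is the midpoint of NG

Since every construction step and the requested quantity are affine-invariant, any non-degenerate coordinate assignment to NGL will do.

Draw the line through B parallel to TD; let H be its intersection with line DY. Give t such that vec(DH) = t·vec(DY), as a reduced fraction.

t = 9/10

Set N = (0, 0), G = (1, 0), L = (0, 1); any affine frame gives the same invariant.
1. Y lies on line NL with NY:YL = 5:1 ⇒ Y = (0, 5/6)
2. B lies on line NL with NB:BL = 4:1 ⇒ B = (0, 4/5)
3. T is the midpoint of NL ⇒ T = (0, 1/2)
4. D is the midpoint of NG ⇒ D = (1/2, 0)
through B parallel to TD: direction (1/2, -1/2); meets DY at H = (1/20, 3/4)
H = D + t·(Y−D) with t = 9/10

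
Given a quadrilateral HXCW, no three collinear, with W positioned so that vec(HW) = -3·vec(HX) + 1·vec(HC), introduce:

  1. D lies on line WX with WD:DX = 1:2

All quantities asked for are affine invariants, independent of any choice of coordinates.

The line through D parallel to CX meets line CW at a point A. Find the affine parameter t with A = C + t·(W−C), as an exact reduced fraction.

t = 2/3

Assign H = (0, 0), X = (1, 0), C = (0, 1), W = (-3, 1) — the answer is frame-independent, so this choice is without loss of generality.
1. D lies on line WX with WD:DX = 1:2 ⇒ D = (-5/3, 2/3)
through D parallel to CX: direction (1, -1); meets CW at A = (-2, 1)
A = C + t·(W−C) with t = 2/3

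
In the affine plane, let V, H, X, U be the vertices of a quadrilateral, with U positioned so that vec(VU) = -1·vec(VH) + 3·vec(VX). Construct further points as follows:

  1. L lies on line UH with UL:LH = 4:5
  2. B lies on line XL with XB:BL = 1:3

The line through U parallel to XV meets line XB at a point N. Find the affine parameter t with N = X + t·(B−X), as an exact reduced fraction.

t = 36

Assign V = (0, 0), H = (1, 0), X = (0, 1), U = (-1, 3) — the answer is frame-independent, so this choice is without loss of generality.
1. L lies on line UH with UL:LH = 4:5 ⇒ L = (-1/9, 5/3)
2. B lies on line XL with XB:BL = 1:3 ⇒ B = (-1/36, 7/6)
through U parallel to XV: direction (0, -1); meets XB at N = (-1, 7)
N = X + t·(B−X) with t = 36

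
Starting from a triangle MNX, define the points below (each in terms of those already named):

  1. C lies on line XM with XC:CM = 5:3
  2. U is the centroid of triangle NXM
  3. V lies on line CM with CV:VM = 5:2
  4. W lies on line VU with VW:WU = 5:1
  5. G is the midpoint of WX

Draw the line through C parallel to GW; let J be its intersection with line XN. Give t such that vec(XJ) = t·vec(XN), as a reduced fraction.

t = -35/86

Set M = (0, 0), N = (1, 0), X = (0, 1); any affine frame gives the same invariant.
1. C lies on line XM with XC:CM = 5:3 ⇒ C = (0, 3/8)
2. U is the centroid of triangle NXM ⇒ U = (1/3, 1/3)
3. V lies on line CM with CV:VM = 5:2 ⇒ V = (0, 3/28)
4. W lies on line VU with VW:WU = 5:1 ⇒ W = (5/18, 149/504)
5. G is the midpoint of WX ⇒ G = (5/36, 653/1008)
through C parallel to GW: direction (5/36, -355/1008); meets XN at J = (-35/86, 121/86)
J = X + t·(N−X) with t = -35/86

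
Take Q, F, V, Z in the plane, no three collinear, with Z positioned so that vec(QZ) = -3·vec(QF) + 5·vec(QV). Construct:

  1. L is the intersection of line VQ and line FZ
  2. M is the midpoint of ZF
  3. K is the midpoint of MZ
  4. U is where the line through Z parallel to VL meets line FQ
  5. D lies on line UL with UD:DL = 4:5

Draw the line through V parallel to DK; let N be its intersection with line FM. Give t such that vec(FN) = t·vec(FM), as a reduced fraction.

t = 103/200

Set Q = (0, 0), F = (1, 0), V = (0, 1), Z = (-3, 5); any affine frame gives the same invariant.
1. L is the intersection of line VQ and line FZ ⇒ L = (0, 5/4)
2. M is the midpoint of ZF ⇒ M = (-1, 5/2)
3. K is the midpoint of MZ ⇒ K = (-2, 15/4)
4. U is where the line through Z parallel to VL meets line FQ ⇒ U = (-3, 0)
5. D lies on line UL with UD:DL = 4:5 ⇒ D = (-5/3, 5/9)
through V parallel to DK: direction (-1/3, 115/36); meets FM at N = (-3/100, 103/80)
N = F + t·(M−F) with t = 103/200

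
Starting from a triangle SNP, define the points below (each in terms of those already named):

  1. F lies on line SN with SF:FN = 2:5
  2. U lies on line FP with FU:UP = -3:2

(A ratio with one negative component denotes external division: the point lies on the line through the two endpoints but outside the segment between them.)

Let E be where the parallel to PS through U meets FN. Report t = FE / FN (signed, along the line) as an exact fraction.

Set S = (0, 0), N = (1, 0), P = (0, 1); any affine frame gives the same invariant.
1. F lies on line SN with SF:FN = 2:5 ⇒ F = (2/7, 0)
2. U lies on line FP with FU:UP = -3:2 ⇒ U = (-4/7, 3)
through U parallel to PS: direction (0, -1); meets FN at E = (-4/7, 0)
E = F + t·(N−F) with t = -6/5

t = -6/5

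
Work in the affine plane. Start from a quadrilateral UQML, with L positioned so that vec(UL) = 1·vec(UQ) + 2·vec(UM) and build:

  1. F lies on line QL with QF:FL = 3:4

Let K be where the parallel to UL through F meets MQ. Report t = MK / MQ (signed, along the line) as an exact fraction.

Choose coordinates U = (0, 0), Q = (1, 0), M = (0, 1), L = (1, 2).
1. F lies on line QL with QF:FL = 3:4 ⇒ F = (1, 6/7)
through F parallel to UL: direction (1, 2); meets MQ at K = (5/7, 2/7)
K = M + t·(Q−M) with t = 5/7

t = 5/7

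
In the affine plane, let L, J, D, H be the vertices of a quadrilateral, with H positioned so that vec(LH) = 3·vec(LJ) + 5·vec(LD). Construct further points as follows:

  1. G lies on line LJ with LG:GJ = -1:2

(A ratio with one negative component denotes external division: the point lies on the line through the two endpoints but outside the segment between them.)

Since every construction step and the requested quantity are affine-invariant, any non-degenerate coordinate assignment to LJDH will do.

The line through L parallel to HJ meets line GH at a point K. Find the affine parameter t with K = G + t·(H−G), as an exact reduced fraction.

t = 1/2

Assign L = (0, 0), J = (1, 0), D = (0, 1), H = (3, 5) — the answer is frame-independent, so this choice is without loss of generality.
1. G lies on line LJ with LG:GJ = -1:2 ⇒ G = (-1, 0)
through L parallel to HJ: direction (-2, -5); meets GH at K = (1, 5/2)
K = G + t·(H−G) with t = 1/2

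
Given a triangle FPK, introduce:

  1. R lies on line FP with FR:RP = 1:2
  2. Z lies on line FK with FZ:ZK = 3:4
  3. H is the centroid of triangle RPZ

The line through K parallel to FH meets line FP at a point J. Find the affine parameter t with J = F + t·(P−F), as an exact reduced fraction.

Work in coordinates with F = (0, 0), P = (1, 0), K = (0, 1).
1. R lies on line FP with FR:RP = 1:2 ⇒ R = (1/3, 0)
2. Z lies on line FK with FZ:ZK = 3:4 ⇒ Z = (0, 3/7)
3. H is the centroid of triangle RPZ ⇒ H = (4/9, 1/7)
through K parallel to FH: direction (4/9, 1/7); meets FP at J = (-28/9, 0)
J = F + t·(P−F) with t = -28/9

t = -28/9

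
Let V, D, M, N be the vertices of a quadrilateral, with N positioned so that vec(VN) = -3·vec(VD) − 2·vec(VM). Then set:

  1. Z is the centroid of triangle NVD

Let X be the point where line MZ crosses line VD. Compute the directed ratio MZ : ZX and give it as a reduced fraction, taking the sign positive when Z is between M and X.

Assign V = (0, 0), D = (1, 0), M = (0, 1), N = (-3, -2) — the answer is frame-independent, so this choice is without loss of generality.
1. Z is the centroid of triangle NVD ⇒ Z = (-2/3, -2/3)
line MZ meets VD at X = (-2/5, 0)
Z = M + t·(X−M) with t = 5/3, so MZ:ZX = 5/3:-2/3

MZ:ZX = -5/2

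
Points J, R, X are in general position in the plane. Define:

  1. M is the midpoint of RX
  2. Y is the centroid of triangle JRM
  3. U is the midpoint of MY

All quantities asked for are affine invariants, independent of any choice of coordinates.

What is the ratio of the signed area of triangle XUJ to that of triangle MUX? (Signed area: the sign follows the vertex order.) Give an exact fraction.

[XUJ]:[MUX] = 6

Choose coordinates J = (0, 0), R = (1, 0), X = (0, 1).
1. M is the midpoint of RX ⇒ M = (1/2, 1/2)
2. Y is the centroid of triangle JRM ⇒ Y = (1/2, 1/6)
3. U is the midpoint of MY ⇒ U = (1/2, 1/3)
2·[XUJ] = -1/2, 2·[MUX] = -1/12
[XUJ]:[MUX] = -1/2:-1/12 = 6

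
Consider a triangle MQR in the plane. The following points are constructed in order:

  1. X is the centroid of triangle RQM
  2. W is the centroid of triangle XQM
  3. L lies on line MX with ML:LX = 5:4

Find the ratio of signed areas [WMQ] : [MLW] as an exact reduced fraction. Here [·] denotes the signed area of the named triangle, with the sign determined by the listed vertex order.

Choose coordinates M = (0, 0), Q = (1, 0), R = (0, 1).
1. X is the centroid of triangle RQM ⇒ X = (1/3, 1/3)
2. W is the centroid of triangle XQM ⇒ W = (4/9, 1/9)
3. L lies on line MX with ML:LX = 5:4 ⇒ L = (5/27, 5/27)
2·[WMQ] = 1/9, 2·[MLW] = -5/81
[WMQ]:[MLW] = 1/9:-5/81 = -9/5

[WMQ]:[MLW] = -9/5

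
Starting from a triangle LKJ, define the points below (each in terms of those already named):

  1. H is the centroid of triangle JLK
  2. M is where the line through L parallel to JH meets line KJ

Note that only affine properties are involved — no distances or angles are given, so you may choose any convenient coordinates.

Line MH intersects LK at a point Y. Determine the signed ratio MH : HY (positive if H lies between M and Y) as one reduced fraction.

Set L = (0, 0), K = (1, 0), J = (0, 1); any affine frame gives the same invariant.
1. H is the centroid of triangle JLK ⇒ H = (1/3, 1/3)
2. M is where the line through L parallel to JH meets line KJ ⇒ M = (-1, 2)
line MH meets LK at Y = (3/5, 0)
H = M + t·(Y−M) with t = 5/6, so MH:HY = 5/6:1/6

MH:HY = 5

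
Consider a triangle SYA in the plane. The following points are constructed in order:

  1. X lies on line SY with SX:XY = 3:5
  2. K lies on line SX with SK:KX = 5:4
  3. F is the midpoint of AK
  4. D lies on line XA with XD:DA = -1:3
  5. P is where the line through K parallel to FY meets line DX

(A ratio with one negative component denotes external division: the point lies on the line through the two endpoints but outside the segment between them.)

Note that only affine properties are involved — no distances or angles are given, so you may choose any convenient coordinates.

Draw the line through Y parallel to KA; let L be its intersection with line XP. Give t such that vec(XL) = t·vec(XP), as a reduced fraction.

Choose coordinates S = (0, 0), Y = (1, 0), A = (0, 1).
1. X lies on line SY with SX:XY = 3:5 ⇒ X = (3/8, 0)
2. K lies on line SX with SK:KX = 5:4 ⇒ K = (5/24, 0)
3. F is the midpoint of AK ⇒ F = (5/48, 1/2)
4. D lies on line XA with XD:DA = -1:3 ⇒ D = (9/16, -1/2)
5. P is where the line through K parallel to FY meets line DX ⇒ P = (57/136, -2/17)
through Y parallel to KA: direction (-5/24, 1); meets XP at L = (57/32, -15/4)
L = X + t·(P−X) with t = 255/8

t = 255/8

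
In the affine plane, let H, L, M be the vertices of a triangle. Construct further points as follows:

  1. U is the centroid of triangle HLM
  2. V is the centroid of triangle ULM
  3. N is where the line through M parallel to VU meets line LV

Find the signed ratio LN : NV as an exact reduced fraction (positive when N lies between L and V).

LN:NV = -2

Work in coordinates with H = (0, 0), L = (1, 0), M = (0, 1).
1. U is the centroid of triangle HLM ⇒ U = (1/3, 1/3)
2. V is the centroid of triangle ULM ⇒ V = (4/9, 4/9)
3. N is where the line through M parallel to VU meets line LV ⇒ N = (-1/9, 8/9)
N = L + t·(V−L) with t = 2, so LN:NV = t:(1−t) = 2:-1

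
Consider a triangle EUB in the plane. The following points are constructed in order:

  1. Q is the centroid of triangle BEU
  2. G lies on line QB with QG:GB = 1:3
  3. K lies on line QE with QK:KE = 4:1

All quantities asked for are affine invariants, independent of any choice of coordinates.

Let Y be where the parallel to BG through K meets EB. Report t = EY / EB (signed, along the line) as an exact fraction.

t = 1/5

Work in coordinates with E = (0, 0), U = (1, 0), B = (0, 1).
1. Q is the centroid of triangle BEU ⇒ Q = (1/3, 1/3)
2. G lies on line QB with QG:GB = 1:3 ⇒ G = (1/4, 1/2)
3. K lies on line QE with QK:KE = 4:1 ⇒ K = (1/15, 1/15)
through K parallel to BG: direction (1/4, -1/2); meets EB at Y = (0, 1/5)
Y = E + t·(B−E) with t = 1/5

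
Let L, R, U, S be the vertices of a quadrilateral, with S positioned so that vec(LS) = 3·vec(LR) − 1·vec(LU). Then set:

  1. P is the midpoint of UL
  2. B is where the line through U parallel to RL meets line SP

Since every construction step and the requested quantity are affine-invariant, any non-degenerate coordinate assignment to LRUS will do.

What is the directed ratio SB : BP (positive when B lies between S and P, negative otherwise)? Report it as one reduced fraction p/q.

Work in coordinates with L = (0, 0), R = (1, 0), U = (0, 1), S = (3, -1).
1. P is the midpoint of UL ⇒ P = (0, 1/2)
2. B is where the line through U parallel to RL meets line SP ⇒ B = (-1, 1)
B = S + t·(P−S) with t = 4/3, so SB:BP = t:(1−t) = 4/3:-1/3

SB:BP = -4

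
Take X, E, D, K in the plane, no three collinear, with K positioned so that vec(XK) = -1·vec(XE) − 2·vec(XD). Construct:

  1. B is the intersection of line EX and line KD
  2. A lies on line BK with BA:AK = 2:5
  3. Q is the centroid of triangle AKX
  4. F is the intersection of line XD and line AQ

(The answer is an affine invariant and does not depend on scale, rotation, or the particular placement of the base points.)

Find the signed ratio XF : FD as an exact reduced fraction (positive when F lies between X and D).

Work in coordinates with X = (0, 0), E = (1, 0), D = (0, 1), K = (-1, -2).
1. B is the intersection of line EX and line KD ⇒ B = (-1/3, 0)
2. A lies on line BK with BA:AK = 2:5 ⇒ A = (-11/21, -4/7)
3. Q is the centroid of triangle AKX ⇒ Q = (-32/63, -6/7)
4. F is the intersection of line XD and line AQ ⇒ F = (0, -10)
F = X + t·(D−X) with t = -10, so XF:FD = t:(1−t) = -10:11

XF:FD = -10/11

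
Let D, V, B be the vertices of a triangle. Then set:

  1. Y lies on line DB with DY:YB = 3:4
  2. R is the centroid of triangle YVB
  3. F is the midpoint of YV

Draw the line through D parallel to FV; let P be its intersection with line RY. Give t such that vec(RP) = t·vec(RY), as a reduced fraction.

Work in coordinates with D = (0, 0), V = (1, 0), B = (0, 1).
1. Y lies on line DB with DY:YB = 3:4 ⇒ Y = (0, 3/7)
2. R is the centroid of triangle YVB ⇒ R = (1/3, 10/21)
3. F is the midpoint of YV ⇒ F = (1/2, 3/14)
through D parallel to FV: direction (1/2, -3/14); meets RY at P = (-3/4, 9/28)
P = R + t·(Y−R) with t = 13/4

t = 13/4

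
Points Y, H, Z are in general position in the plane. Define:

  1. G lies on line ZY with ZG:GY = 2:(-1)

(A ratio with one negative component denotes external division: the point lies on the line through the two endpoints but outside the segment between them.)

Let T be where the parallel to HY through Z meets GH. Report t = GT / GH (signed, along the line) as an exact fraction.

t = 2

Assign Y = (0, 0), H = (1, 0), Z = (0, 1) — the answer is frame-independent, so this choice is without loss of generality.
1. G lies on line ZY with ZG:GY = 2:(-1) ⇒ G = (0, -1)
through Z parallel to HY: direction (-1, 0); meets GH at T = (2, 1)
T = G + t·(H−G) with t = 2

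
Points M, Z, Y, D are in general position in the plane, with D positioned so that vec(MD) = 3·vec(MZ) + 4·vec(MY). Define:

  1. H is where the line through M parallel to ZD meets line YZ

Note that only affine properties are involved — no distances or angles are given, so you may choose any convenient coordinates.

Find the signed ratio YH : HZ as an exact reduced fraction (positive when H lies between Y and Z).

Work in coordinates with M = (0, 0), Z = (1, 0), Y = (0, 1), D = (3, 4).
1. H is where the line through M parallel to ZD meets line YZ ⇒ H = (1/3, 2/3)
H = Y + t·(Z−Y) with t = 1/3, so YH:HZ = t:(1−t) = 1/3:2/3

YH:HZ = 1/2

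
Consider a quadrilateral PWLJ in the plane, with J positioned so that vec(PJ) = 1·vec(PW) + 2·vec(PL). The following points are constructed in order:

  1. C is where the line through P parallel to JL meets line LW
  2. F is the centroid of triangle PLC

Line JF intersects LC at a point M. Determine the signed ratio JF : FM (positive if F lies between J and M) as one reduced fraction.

JF:FM = -7

Assign P = (0, 0), W = (1, 0), L = (0, 1), J = (1, 2) — the answer is frame-independent, so this choice is without loss of generality.
1. C is where the line through P parallel to JL meets line LW ⇒ C = (1/2, 1/2)
2. F is the centroid of triangle PLC ⇒ F = (1/6, 1/2)
line JF meets LC at M = (2/7, 5/7)
F = J + t·(M−J) with t = 7/6, so JF:FM = 7/6:-1/6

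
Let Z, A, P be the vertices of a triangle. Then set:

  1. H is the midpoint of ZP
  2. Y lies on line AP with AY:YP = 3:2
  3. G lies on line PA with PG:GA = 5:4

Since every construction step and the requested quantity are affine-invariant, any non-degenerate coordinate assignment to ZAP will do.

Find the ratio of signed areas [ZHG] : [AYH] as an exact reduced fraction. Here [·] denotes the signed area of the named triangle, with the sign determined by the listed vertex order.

[ZHG]:[AYH] = -25/27

Choose coordinates Z = (0, 0), A = (1, 0), P = (0, 1).
1. H is the midpoint of ZP ⇒ H = (0, 1/2)
2. Y lies on line AP with AY:YP = 3:2 ⇒ Y = (2/5, 3/5)
3. G lies on line PA with PG:GA = 5:4 ⇒ G = (5/9, 4/9)
2·[ZHG] = -5/18, 2·[AYH] = 3/10
[ZHG]:[AYH] = -5/18:3/10 = -25/27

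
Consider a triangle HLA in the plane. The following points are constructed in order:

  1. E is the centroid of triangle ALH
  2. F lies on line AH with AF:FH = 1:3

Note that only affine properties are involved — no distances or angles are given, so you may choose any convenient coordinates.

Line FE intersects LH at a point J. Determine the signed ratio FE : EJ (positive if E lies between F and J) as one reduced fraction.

Assign H = (0, 0), L = (1, 0), A = (0, 1) — the answer is frame-independent, so this choice is without loss of generality.
1. E is the centroid of triangle ALH ⇒ E = (1/3, 1/3)
2. F lies on line AH with AF:FH = 1:3 ⇒ F = (0, 3/4)
line FE meets LH at J = (3/5, 0)
E = F + t·(J−F) with t = 5/9, so FE:EJ = 5/9:4/9

FE:EJ = 5/4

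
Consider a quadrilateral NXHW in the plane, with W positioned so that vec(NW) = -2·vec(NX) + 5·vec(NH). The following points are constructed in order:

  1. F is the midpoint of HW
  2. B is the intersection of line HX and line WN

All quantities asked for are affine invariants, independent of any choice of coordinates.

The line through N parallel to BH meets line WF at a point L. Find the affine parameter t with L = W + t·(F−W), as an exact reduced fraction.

Assign N = (0, 0), X = (1, 0), H = (0, 1), W = (-2, 5) — the answer is frame-independent, so this choice is without loss of generality.
1. F is the midpoint of HW ⇒ F = (-1, 3)
2. B is the intersection of line HX and line WN ⇒ B = (-2/3, 5/3)
through N parallel to BH: direction (2/3, -2/3); meets WF at L = (1, -1)
L = W + t·(F−W) with t = 3

t = 3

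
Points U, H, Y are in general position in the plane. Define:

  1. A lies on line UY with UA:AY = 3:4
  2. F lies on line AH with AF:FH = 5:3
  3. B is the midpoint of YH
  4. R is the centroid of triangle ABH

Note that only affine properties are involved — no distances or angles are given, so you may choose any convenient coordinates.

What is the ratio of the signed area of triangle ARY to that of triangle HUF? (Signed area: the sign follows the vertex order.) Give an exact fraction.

Choose coordinates U = (0, 0), H = (1, 0), Y = (0, 1).
1. A lies on line UY with UA:AY = 3:4 ⇒ A = (0, 3/7)
2. F lies on line AH with AF:FH = 5:3 ⇒ F = (5/8, 9/56)
3. B is the midpoint of YH ⇒ B = (1/2, 1/2)
4. R is the centroid of triangle ABH ⇒ R = (1/2, 13/42)
2·[ARY] = 2/7, 2·[HUF] = -9/56
[ARY]:[HUF] = 2/7:-9/56 = -16/9

[ARY]:[HUF] = -16/9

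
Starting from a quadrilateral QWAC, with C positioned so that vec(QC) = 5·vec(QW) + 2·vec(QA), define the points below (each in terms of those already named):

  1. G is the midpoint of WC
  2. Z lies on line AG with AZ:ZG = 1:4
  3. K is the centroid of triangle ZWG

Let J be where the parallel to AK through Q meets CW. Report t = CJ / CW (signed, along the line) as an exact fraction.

t = 71/66

Set Q = (0, 0), W = (1, 0), A = (0, 1), C = (5, 2); any affine frame gives the same invariant.
1. G is the midpoint of WC ⇒ G = (3, 1)
2. Z lies on line AG with AZ:ZG = 1:4 ⇒ Z = (3/5, 1)
3. K is the centroid of triangle ZWG ⇒ K = (23/15, 2/3)
through Q parallel to AK: direction (23/15, -1/3); meets CW at J = (23/33, -5/33)
J = C + t·(W−C) with t = 71/66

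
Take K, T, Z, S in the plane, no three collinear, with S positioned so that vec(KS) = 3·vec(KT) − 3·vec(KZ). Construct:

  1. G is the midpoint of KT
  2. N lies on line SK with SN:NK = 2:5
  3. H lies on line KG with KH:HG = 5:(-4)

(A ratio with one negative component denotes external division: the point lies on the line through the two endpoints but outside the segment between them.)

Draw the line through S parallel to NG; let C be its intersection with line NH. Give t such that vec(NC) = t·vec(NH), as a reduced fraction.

Set K = (0, 0), T = (1, 0), Z = (0, 1), S = (3, -3); any affine frame gives the same invariant.
1. G is the midpoint of KT ⇒ G = (1/2, 0)
2. N lies on line SK with SN:NK = 2:5 ⇒ N = (15/7, -15/7)
3. H lies on line KG with KH:HG = 5:(-4) ⇒ H = (5/2, 0)
through S parallel to NG: direction (-23/14, 15/7); meets NH at C = (61/28, -27/14)
C = N + t·(H−N) with t = 1/10

t = 1/10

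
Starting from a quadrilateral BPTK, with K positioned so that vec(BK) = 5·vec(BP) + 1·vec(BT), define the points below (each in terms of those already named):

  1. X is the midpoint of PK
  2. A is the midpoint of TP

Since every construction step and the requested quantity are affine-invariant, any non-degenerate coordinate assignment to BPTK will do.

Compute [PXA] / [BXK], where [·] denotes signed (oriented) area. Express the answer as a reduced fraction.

[PXA]:[BXK] = 5/2

Assign B = (0, 0), P = (1, 0), T = (0, 1), K = (5, 1) — the answer is frame-independent, so this choice is without loss of generality.
1. X is the midpoint of PK ⇒ X = (3, 1/2)
2. A is the midpoint of TP ⇒ A = (1/2, 1/2)
2·[PXA] = 5/4, 2·[BXK] = 1/2
[PXA]:[BXK] = 5/4:1/2 = 5/2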